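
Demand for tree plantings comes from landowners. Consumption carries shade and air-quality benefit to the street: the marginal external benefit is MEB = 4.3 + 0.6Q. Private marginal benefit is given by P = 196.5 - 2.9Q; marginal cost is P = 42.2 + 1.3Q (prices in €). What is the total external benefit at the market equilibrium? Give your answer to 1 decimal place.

Market equilibrium (private): 42.2 + 1.3Q = 196.5 - 2.9Q → Q_m = 36.7381.
Total external benefit = ∫₀^{Q_m} (4.3 + 0.6Q) dQ = 4.3×36.7381 + ½×0.6×36.7381² = 562.8802.

€562.9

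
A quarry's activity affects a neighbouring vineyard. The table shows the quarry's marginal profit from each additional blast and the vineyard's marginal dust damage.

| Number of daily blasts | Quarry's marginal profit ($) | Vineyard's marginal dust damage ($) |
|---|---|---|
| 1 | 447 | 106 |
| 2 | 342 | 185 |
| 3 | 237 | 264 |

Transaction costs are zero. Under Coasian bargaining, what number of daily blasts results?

Bargaining reaches the level where marginal profit last exceeds marginal dust damage.
That holds through level 2 (342 ≥ 185) but not at 3 (237 < 264).

2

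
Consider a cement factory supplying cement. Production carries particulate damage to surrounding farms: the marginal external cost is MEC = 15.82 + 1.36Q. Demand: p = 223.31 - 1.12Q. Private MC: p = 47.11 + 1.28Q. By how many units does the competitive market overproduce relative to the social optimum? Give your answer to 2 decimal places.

Market equilibrium (private): 47.11 + 1.28Q = 223.31 - 1.12Q → Q_m = 73.4167.
Social marginal cost = private MC + MEC = 62.93 + 2.64Q.
Set SMC = demand: 62.93 + 2.64Q = 223.31 - 1.12Q → Q* = 42.6543.
Gap = |73.4167 − 42.6543| = 30.7624.

30.76 units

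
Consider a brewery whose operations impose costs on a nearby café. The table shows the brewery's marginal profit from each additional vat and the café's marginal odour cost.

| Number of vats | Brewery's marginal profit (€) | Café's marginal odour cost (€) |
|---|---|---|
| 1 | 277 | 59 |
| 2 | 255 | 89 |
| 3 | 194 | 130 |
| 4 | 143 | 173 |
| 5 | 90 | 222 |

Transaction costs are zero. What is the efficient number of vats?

Bargaining reaches the level where marginal profit last exceeds marginal odour cost.
That holds through level 3 (194 ≥ 130) but not at 4 (143 < 173).

3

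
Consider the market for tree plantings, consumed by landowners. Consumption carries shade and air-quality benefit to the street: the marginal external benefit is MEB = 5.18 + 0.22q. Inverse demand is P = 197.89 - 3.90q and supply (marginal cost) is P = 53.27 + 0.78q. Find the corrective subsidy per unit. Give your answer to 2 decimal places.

Social marginal benefit = demand + MEB = 203.07 - 3.68q.
Set SMB = MC: 203.07 - 3.68q = 53.27 + 0.78q → q* = 33.5874.
The Pigouvian subsidy equals MEB at q*: 5.18 + 0.22×33.5874 = 12.5692.

subsidy = 12.57 per unit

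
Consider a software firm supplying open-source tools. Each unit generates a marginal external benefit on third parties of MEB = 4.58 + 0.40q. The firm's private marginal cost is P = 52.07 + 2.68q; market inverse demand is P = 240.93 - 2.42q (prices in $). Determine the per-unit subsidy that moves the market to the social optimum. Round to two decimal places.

subsidy = $21.04 per unit

Social marginal cost = private MC − MEB = 47.49 + 2.28q.
Set SMC = demand: 47.49 + 2.28q = 240.93 - 2.42q → q* = 41.1574.
The Pigouvian subsidy equals MEB at q*: 4.58 + 0.40×41.1574 = 21.0430.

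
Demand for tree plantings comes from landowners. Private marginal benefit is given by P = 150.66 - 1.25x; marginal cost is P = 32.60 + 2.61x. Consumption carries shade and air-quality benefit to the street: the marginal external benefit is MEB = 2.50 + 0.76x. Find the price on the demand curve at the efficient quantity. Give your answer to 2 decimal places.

P = 102.05

Social marginal benefit = demand + MEB = 153.16 - 0.49x.
Set SMB = MC: 153.16 - 0.49x = 32.60 + 2.61x → x* = 38.8903.
Consumer price on the demand curve at x*: 150.66 − 1.25×38.8903 = 102.0471.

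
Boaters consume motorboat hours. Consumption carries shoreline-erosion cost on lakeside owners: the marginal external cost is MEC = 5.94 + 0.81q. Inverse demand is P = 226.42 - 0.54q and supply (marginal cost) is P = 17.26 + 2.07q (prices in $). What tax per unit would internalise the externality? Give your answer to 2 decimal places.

tax = $54.07 per unit

Social marginal benefit = demand − MEC = 220.48 - 1.35q.
Set SMB = MC: 220.48 - 1.35q = 17.26 + 2.07q → q* = 59.4211.
The Pigouvian tax equals MEC at q*: 5.94 + 0.81×59.4211 = 54.0711.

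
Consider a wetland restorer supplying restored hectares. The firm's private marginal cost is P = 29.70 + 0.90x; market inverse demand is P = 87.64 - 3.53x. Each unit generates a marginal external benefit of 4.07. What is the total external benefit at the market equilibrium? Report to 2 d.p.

53.23

Market equilibrium (private): 29.70 + 0.90x = 87.64 - 3.53x → x_m = 13.0790.
Total external benefit = MEB × x_m = 4.07 × 13.0790 = 53.2315.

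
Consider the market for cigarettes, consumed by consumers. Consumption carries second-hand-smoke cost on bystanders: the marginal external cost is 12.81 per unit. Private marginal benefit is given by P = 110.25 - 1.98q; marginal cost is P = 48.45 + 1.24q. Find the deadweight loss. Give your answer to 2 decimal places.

Market equilibrium (private): 48.45 + 1.24q = 110.25 - 1.98q → q_m = 19.1925.
Social marginal benefit = demand − MEC = 97.44 - 1.98q.
Set SMB = MC: 97.44 - 1.98q = 48.45 + 1.24q → q* = 15.2143.
Between q* and q_m the wedge MC − SMB runs linearly from 0 to MEC(q_m), so the loss is a triangle.
DWL = ½ × 3.9782 × 12.8100 = 25.4804.

DWL = 25.48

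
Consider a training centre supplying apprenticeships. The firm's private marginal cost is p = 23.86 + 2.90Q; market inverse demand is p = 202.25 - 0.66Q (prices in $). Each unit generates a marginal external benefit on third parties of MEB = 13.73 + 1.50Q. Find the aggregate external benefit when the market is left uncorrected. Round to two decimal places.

$2571.23

Market equilibrium (private): 23.86 + 2.90Q = 202.25 - 0.66Q → Q_m = 50.1096.
Total external benefit = ∫₀^{Q_m} (13.73 + 1.50Q) dQ = 13.73×50.1096 + ½×1.50×50.1096² = 2571.2338.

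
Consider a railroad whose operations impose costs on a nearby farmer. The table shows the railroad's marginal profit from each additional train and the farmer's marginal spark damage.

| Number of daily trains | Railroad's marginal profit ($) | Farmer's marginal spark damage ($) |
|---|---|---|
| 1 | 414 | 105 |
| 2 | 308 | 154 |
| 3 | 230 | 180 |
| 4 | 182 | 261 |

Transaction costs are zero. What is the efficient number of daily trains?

Bargaining reaches the level where marginal profit last exceeds marginal spark damage.
That holds through level 3 (230 ≥ 180) but not at 4 (182 < 261).

3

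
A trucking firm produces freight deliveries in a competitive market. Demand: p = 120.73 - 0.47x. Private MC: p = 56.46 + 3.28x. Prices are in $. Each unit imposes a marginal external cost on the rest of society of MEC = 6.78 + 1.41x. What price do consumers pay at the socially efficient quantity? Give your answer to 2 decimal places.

Social marginal cost = private MC + MEC = 63.24 + 4.69x.
Set SMC = demand: 63.24 + 4.69x = 120.73 - 0.47x → x* = 11.1415.
Consumer price on the demand curve at x*: 120.73 − 0.47×11.1415 = 115.4935.

P = $115.49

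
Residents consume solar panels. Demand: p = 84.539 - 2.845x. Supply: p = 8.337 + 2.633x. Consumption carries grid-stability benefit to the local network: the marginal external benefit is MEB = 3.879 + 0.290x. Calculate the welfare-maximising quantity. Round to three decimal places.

Social marginal benefit = demand + MEB = 88.418 - 2.555x.
Set SMB = MC: 88.418 - 2.555x = 8.337 + 2.633x → x* = 15.4358.

x* = 15.436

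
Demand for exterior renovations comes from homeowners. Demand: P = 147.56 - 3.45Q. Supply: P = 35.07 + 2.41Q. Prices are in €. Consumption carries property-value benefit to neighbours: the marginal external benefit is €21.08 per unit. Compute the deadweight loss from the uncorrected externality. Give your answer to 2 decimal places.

Market equilibrium (private): 35.07 + 2.41Q = 147.56 - 3.45Q → Q_m = 19.1962.
Social marginal benefit = demand + MEB = 168.64 - 3.45Q.
Set SMB = MC: 168.64 - 3.45Q = 35.07 + 2.41Q → Q* = 22.7935.
Between Q* and Q_m the wedge SMB − MC runs linearly from 0 to MEB(Q_m), so the loss is a triangle.
DWL = ½ × 3.5973 × 21.0800 = 37.9155.

DWL = €37.92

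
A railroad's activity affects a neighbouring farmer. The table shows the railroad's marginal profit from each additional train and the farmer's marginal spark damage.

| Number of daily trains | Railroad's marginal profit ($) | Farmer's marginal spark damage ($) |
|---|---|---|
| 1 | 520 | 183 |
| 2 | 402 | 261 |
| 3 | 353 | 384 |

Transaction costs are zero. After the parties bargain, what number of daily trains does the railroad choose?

2

Bargaining reaches the level where marginal profit last exceeds marginal spark damage.
That holds through level 2 (402 ≥ 261) but not at 3 (353 < 384).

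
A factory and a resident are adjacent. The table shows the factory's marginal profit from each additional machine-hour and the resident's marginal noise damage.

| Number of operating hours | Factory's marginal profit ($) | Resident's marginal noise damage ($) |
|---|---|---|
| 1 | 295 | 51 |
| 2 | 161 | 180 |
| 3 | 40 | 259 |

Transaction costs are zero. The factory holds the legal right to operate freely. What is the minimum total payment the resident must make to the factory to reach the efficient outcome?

$201

Left alone the factory would choose level 3 (marginal profit stays positive).
Efficient level: k* = 1 (marginal profit ≥ marginal noise damage through 1).
The resident must at least cover the factory's forgone profit from cutting 3→1: 161 + 40 = 201.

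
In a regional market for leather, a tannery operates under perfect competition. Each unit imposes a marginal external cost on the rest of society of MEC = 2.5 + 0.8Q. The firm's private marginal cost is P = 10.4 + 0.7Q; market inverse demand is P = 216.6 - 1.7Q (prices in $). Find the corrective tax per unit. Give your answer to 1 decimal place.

Social marginal cost = private MC + MEC = 12.9 + 1.5Q.
Set SMC = demand: 12.9 + 1.5Q = 216.6 - 1.7Q → Q* = 63.6563.
The Pigouvian tax equals MEC at Q*: 2.5 + 0.8×63.6563 = 53.4250.

tax = $53.4 per unit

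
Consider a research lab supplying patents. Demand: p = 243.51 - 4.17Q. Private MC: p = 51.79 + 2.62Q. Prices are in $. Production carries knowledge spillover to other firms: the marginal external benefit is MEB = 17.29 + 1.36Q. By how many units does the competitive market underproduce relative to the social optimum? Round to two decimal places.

Market equilibrium (private): 51.79 + 2.62Q = 243.51 - 4.17Q → Q_m = 28.2356.
Social marginal cost = private MC − MEB = 34.50 + 1.26Q.
Set SMC = demand: 34.50 + 1.26Q = 243.51 - 4.17Q → Q* = 38.4917.
Gap = |28.2356 − 38.4917| = 10.2561.

10.26 units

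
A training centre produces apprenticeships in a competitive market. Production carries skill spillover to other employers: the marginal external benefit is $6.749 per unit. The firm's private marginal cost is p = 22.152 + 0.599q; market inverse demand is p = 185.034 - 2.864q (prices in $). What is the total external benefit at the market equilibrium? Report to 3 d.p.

Market equilibrium (private): 22.152 + 0.599q = 185.034 - 2.864q → q_m = 47.0349.
Total external benefit = MEB × q_m = 6.749 × 47.0349 = 317.4385.

$317.439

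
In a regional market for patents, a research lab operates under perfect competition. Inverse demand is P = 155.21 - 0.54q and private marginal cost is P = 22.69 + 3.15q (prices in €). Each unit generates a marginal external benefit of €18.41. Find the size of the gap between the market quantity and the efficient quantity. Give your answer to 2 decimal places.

Market equilibrium (private): 22.69 + 3.15q = 155.21 - 0.54q → q_m = 35.9133.
Social marginal cost = private MC − MEB = 4.28 + 3.15q.
Set SMC = demand: 4.28 + 3.15q = 155.21 - 0.54q → q* = 40.9024.
Gap = |35.9133 − 40.9024| = 4.9891.

4.99 units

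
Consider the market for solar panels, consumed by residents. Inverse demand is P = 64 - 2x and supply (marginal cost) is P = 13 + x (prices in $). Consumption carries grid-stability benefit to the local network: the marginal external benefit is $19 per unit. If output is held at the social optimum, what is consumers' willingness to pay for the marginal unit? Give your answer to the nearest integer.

P = $17

Social marginal benefit = demand + MEB = 83 - 2x.
Set SMB = MC: 83 - 2x = 13 + x → x* = 23.3333.
Consumer price on the demand curve at x*: 64 − 2×23.3333 = 17.3334.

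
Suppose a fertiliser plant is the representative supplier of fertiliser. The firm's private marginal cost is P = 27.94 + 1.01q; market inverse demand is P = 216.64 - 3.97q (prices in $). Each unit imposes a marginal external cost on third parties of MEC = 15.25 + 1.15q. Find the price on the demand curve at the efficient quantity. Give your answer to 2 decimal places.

P = $104.31

Social marginal cost = private MC + MEC = 43.19 + 2.16q.
Set SMC = demand: 43.19 + 2.16q = 216.64 - 3.97q → q* = 28.2953.
Consumer price on the demand curve at q*: 216.64 − 3.97×28.2953 = 104.3077.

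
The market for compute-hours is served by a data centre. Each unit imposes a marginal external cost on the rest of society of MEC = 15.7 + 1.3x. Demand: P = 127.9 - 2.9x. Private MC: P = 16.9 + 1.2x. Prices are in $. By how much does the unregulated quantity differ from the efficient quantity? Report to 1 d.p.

Market equilibrium (private): 16.9 + 1.2x = 127.9 - 2.9x → x_m = 27.0732.
Social marginal cost = private MC + MEC = 32.6 + 2.5x.
Set SMC = demand: 32.6 + 2.5x = 127.9 - 2.9x → x* = 17.6481.
Gap = |27.0732 − 17.6481| = 9.4251.

9.4 units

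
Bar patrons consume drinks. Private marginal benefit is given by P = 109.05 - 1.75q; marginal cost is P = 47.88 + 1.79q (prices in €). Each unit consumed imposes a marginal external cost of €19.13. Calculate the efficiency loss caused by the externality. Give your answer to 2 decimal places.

Market equilibrium (private): 47.88 + 1.79q = 109.05 - 1.75q → q_m = 17.2797.
Social marginal benefit = demand − MEC = 89.92 - 1.75q.
Set SMB = MC: 89.92 - 1.75q = 47.88 + 1.79q → q* = 11.8757.
Between q* and q_m the wedge MC − SMB runs linearly from 0 to MEC(q_m), so the loss is a triangle.
DWL = ½ × 5.4040 × 19.1300 = 51.6893.

DWL = €51.69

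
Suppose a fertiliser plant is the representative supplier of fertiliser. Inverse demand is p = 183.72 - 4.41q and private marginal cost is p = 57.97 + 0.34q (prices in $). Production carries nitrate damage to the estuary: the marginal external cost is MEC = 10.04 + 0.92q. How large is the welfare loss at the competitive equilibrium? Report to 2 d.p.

DWL = $104.33

Market equilibrium (private): 57.97 + 0.34q = 183.72 - 4.41q → q_m = 26.4737.
Social marginal cost = private MC + MEC = 68.01 + 1.26q.
Set SMC = demand: 68.01 + 1.26q = 183.72 - 4.41q → q* = 20.4074.
The loss is the area between SMC and demand from q* to q_m; with linear curves that's a triangle of height MEC(q_m).
DWL = ½ × 6.0663 × 34.3958 = 104.3276.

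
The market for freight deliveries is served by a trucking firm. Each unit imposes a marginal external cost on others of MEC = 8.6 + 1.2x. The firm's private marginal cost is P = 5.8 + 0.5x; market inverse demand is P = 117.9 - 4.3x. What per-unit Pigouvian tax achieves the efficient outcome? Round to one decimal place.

Social marginal cost = private MC + MEC = 14.4 + 1.7x.
Set SMC = demand: 14.4 + 1.7x = 117.9 - 4.3x → x* = 17.2500.
The Pigouvian tax equals MEC at x*: 8.6 + 1.2×17.2500 = 29.3000.

tax = 29.3 per unit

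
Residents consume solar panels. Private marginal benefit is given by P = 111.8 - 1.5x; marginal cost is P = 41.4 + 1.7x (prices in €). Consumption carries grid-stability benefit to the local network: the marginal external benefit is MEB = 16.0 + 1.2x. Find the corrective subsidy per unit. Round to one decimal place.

subsidy = €67.8 per unit

Social marginal benefit = demand + MEB = 127.8 - 0.3x.
Set SMB = MC: 127.8 - 0.3x = 41.4 + 1.7x → x* = 43.2000.
The Pigouvian subsidy equals MEB at x*: 16.0 + 1.2×43.2000 = 67.8400.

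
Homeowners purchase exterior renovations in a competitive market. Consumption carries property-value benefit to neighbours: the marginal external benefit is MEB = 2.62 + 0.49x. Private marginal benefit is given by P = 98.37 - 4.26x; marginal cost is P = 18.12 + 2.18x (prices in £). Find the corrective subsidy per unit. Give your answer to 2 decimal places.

subsidy = £9.44 per unit

Social marginal benefit = demand + MEB = 100.99 - 3.77x.
Set SMB = MC: 100.99 - 3.77x = 18.12 + 2.18x → x* = 13.9277.
The Pigouvian subsidy equals MEB at x*: 2.62 + 0.49×13.9277 = 9.4446.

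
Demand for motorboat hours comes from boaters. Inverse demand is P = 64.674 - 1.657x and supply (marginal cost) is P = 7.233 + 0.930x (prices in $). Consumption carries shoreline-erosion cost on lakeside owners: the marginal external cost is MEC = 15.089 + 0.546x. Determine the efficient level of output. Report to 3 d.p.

Social marginal benefit = demand − MEC = 49.585 - 2.203x.
Set SMB = MC: 49.585 - 2.203x = 7.233 + 0.930x → x* = 13.5180.

x* = 13.518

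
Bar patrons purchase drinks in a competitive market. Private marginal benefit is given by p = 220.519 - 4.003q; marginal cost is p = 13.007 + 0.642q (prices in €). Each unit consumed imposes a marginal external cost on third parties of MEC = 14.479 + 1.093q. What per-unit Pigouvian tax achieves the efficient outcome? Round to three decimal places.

Social marginal benefit = demand − MEC = 206.040 - 5.096q.
Set SMB = MC: 206.040 - 5.096q = 13.007 + 0.642q → q* = 33.6412.
The Pigouvian tax equals MEC at q*: 14.479 + 1.093×33.6412 = 51.2488.

tax = €51.249 per unit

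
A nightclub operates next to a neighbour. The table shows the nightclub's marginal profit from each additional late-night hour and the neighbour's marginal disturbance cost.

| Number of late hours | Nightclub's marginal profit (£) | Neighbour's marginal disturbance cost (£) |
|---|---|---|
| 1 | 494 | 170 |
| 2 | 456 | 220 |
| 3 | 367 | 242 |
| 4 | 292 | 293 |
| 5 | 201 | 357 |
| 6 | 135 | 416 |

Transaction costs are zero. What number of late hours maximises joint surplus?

Bargaining reaches the level where marginal profit last exceeds marginal disturbance cost.
That holds through level 3 (367 ≥ 242) but not at 4 (292 < 293).

3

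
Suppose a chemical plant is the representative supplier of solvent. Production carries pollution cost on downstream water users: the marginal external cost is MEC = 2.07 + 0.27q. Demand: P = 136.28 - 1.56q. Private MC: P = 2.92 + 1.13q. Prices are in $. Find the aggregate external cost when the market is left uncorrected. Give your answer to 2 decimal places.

Market equilibrium (private): 2.92 + 1.13q = 136.28 - 1.56q → q_m = 49.5762.
Total external cost = ∫₀^{q_m} (2.07 + 0.27q) dq = 2.07×49.5762 + ½×0.27×49.5762² = 434.4257.

$434.43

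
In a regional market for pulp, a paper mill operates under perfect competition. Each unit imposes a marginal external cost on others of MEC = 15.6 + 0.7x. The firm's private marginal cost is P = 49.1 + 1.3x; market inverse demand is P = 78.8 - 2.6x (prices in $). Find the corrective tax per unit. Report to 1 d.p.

tax = $17.7 per unit

Social marginal cost = private MC + MEC = 64.7 + 2.0x.
Set SMC = demand: 64.7 + 2.0x = 78.8 - 2.6x → x* = 3.0652.
The Pigouvian tax equals MEC at x*: 15.6 + 0.7×3.0652 = 17.7456.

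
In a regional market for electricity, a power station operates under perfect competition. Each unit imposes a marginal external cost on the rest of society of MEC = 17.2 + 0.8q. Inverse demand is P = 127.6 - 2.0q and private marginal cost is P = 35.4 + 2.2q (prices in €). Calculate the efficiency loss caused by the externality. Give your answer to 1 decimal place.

DWL = €120.8

Market equilibrium (private): 35.4 + 2.2q = 127.6 - 2.0q → q_m = 21.9524.
Social marginal cost = private MC + MEC = 52.6 + 3.0q.
Set SMC = demand: 52.6 + 3.0q = 127.6 - 2.0q → q* = 15.0000.
Height of the DWL triangle at q_m is SMC(q_m) − demand(q_m) = MEC(q_m) = 34.7619.
DWL = ½ × 6.9524 × 34.7619 = 120.8393.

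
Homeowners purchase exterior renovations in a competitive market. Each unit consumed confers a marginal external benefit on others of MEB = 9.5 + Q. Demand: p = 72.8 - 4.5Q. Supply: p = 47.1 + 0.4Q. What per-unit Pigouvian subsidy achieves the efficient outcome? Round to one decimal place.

subsidy = 18.5 per unit

Social marginal benefit = demand + MEB = 82.3 - 3.5Q.
Set SMB = MC: 82.3 - 3.5Q = 47.1 + 0.4Q → Q* = 9.0256.
The Pigouvian subsidy equals MEB at Q*: 9.5 + 1.0×9.0256 = 18.5256.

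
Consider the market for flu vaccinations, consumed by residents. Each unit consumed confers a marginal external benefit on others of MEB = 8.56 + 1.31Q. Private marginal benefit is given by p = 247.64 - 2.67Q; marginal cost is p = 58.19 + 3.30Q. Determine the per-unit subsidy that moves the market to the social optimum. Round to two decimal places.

subsidy = 64.22 per unit

Social marginal benefit = demand + MEB = 256.20 - 1.36Q.
Set SMB = MC: 256.20 - 1.36Q = 58.19 + 3.30Q → Q* = 42.4914.
The Pigouvian subsidy equals MEB at Q*: 8.56 + 1.31×42.4914 = 64.2237.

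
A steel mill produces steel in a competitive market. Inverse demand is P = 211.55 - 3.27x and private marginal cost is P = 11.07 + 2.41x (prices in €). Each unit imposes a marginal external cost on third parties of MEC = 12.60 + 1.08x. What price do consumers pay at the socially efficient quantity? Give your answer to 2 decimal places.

Social marginal cost = private MC + MEC = 23.67 + 3.49x.
Set SMC = demand: 23.67 + 3.49x = 211.55 - 3.27x → x* = 27.7929.
Consumer price on the demand curve at x*: 211.55 − 3.27×27.7929 = 120.6672.

P = €120.67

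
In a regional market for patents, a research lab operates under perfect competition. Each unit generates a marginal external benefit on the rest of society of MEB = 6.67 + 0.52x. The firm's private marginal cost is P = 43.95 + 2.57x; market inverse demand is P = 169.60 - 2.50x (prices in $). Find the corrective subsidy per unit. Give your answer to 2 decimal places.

Social marginal cost = private MC − MEB = 37.28 + 2.05x.
Set SMC = demand: 37.28 + 2.05x = 169.60 - 2.50x → x* = 29.0813.
The Pigouvian subsidy equals MEB at x*: 6.67 + 0.52×29.0813 = 21.7923.

subsidy = $21.79 per unit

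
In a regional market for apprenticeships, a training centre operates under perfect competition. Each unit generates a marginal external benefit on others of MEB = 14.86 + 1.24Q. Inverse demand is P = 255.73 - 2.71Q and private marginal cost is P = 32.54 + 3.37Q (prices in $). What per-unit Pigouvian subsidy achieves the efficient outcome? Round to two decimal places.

subsidy = $75.85 per unit

Social marginal cost = private MC − MEB = 17.68 + 2.13Q.
Set SMC = demand: 17.68 + 2.13Q = 255.73 - 2.71Q → Q* = 49.1839.
The Pigouvian subsidy equals MEB at Q*: 14.86 + 1.24×49.1839 = 75.8480.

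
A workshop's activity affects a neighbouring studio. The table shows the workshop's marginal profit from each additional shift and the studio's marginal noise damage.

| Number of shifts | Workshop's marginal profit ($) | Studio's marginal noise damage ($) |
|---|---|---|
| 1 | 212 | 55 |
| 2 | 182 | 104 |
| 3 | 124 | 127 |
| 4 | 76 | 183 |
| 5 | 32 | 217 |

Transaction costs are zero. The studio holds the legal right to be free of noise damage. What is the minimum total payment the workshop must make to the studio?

$159

Efficient level: marginal profit ≥ marginal noise damage through level 2, so k* = 2.
With the studio holding the right, the workshop must at least compensate total damage at k*: 55 + 104 = 159.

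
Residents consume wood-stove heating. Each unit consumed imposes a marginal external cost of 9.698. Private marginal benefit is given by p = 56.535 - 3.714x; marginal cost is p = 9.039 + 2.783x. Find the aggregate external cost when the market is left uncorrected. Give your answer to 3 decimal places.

70.897

Market equilibrium (private): 9.039 + 2.783x = 56.535 - 3.714x → x_m = 7.3105.
Total external cost = MEC × x_m = 9.698 × 7.3105 = 70.8972.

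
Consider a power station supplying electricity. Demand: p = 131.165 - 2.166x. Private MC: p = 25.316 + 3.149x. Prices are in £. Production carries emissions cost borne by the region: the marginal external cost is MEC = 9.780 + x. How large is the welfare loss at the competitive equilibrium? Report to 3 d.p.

Market equilibrium (private): 25.316 + 3.149x = 131.165 - 2.166x → x_m = 19.9151.
Social marginal cost = private MC + MEC = 35.096 + 4.149x.
Set SMC = demand: 35.096 + 4.149x = 131.165 - 2.166x → x* = 15.2128.
Between x* and x_m the wedge SMC − demand runs linearly from 0 to MEC(x_m), so the loss is a triangle.
DWL = ½ × 4.7023 × 29.6951 = 69.8176.

DWL = £69.818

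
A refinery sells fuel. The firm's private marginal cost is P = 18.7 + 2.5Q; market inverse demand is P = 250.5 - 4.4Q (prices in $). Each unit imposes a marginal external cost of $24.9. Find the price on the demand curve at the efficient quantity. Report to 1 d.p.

P = $118.6

Social marginal cost = private MC + MEC = 43.6 + 2.5Q.
Set SMC = demand: 43.6 + 2.5Q = 250.5 - 4.4Q → Q* = 29.9855.
Consumer price on the demand curve at Q*: 250.5 − 4.4×29.9855 = 118.5638.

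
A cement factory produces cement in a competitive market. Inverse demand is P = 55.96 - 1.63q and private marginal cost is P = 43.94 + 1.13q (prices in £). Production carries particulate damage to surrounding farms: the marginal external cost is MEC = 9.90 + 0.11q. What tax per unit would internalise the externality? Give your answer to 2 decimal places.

tax = £9.98 per unit

Social marginal cost = private MC + MEC = 53.84 + 1.24q.
Set SMC = demand: 53.84 + 1.24q = 55.96 - 1.63q → q* = 0.7387.
The Pigouvian tax equals MEC at q*: 9.90 + 0.11×0.7387 = 9.9813.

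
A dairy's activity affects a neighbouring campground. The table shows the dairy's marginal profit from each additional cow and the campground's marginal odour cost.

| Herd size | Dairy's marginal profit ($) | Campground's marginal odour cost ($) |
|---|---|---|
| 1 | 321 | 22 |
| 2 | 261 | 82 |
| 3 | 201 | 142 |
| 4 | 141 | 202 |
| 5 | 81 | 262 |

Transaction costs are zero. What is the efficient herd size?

Bargaining reaches the level where marginal profit last exceeds marginal odour cost.
That holds through level 3 (201 ≥ 142) but not at 4 (141 < 202).

3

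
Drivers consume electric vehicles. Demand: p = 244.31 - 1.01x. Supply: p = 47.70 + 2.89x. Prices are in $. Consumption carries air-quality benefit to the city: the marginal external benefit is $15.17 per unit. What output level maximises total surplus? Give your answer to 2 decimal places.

Social marginal benefit = demand + MEB = 259.48 - 1.01x.
Set SMB = MC: 259.48 - 1.01x = 47.70 + 2.89x → x* = 54.3026.

x* = 54.30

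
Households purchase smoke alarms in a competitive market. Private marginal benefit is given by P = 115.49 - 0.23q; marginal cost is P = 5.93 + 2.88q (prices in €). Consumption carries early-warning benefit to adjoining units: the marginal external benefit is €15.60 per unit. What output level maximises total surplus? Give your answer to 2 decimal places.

q* = 40.24

Social marginal benefit = demand + MEB = 131.09 - 0.23q.
Set SMB = MC: 131.09 - 0.23q = 5.93 + 2.88q → q* = 40.2444.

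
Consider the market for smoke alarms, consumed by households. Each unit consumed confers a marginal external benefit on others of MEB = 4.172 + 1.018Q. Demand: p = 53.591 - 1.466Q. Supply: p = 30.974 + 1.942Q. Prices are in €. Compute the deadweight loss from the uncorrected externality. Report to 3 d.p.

Market equilibrium (private): 30.974 + 1.942Q = 53.591 - 1.466Q → Q_m = 6.6364.
Social marginal benefit = demand + MEB = 57.763 - 0.448Q.
Set SMB = MC: 57.763 - 0.448Q = 30.974 + 1.942Q → Q* = 11.2088.
Height of the DWL triangle at Q_m is SMB(Q_m) − MC(Q_m) = MEB(Q_m) = 10.9279.
DWL = ½ × 4.5724 × 10.9279 = 24.9834.

DWL = €24.983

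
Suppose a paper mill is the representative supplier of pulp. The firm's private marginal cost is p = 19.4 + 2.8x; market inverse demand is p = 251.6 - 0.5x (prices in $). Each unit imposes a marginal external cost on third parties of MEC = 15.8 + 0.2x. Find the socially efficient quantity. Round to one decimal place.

x* = 61.8

Social marginal cost = private MC + MEC = 35.2 + 3.0x.
Set SMC = demand: 35.2 + 3.0x = 251.6 - 0.5x → x* = 61.8286.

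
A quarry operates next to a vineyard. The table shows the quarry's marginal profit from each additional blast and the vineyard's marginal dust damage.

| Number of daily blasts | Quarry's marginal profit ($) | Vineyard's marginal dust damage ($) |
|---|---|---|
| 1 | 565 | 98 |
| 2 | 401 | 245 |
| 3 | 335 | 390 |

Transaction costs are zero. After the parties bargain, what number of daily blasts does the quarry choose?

Bargaining reaches the level where marginal profit last exceeds marginal dust damage.
That holds through level 2 (401 ≥ 245) but not at 3 (335 < 390).

2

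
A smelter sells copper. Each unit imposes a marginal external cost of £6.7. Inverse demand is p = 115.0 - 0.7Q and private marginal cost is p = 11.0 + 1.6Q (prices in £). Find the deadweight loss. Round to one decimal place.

DWL = £9.8

Market equilibrium (private): 11.0 + 1.6Q = 115.0 - 0.7Q → Q_m = 45.2174.
Social marginal cost = private MC + MEC = 17.7 + 1.6Q.
Set SMC = demand: 17.7 + 1.6Q = 115.0 - 0.7Q → Q* = 42.3043.
The welfare-loss triangle has base |Q_m − Q*| and height MEC(Q_m) (the vertical gap between SMC and demand is zero at Q* and MEC at Q_m).
DWL = ½ × 2.9131 × 6.7000 = 9.7589.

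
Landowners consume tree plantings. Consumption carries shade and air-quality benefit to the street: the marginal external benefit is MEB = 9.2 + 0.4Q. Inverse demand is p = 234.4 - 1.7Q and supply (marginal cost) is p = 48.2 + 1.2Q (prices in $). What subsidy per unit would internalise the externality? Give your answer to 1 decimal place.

subsidy = $40.5 per unit

Social marginal benefit = demand + MEB = 243.6 - 1.3Q.
Set SMB = MC: 243.6 - 1.3Q = 48.2 + 1.2Q → Q* = 78.1600.
The Pigouvian subsidy equals MEB at Q*: 9.2 + 0.4×78.1600 = 40.4640.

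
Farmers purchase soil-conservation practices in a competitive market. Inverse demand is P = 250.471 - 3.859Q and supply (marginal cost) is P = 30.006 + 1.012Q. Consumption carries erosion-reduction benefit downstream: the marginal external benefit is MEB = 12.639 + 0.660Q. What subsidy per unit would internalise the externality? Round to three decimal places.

Social marginal benefit = demand + MEB = 263.110 - 3.199Q.
Set SMB = MC: 263.110 - 3.199Q = 30.006 + 1.012Q → Q* = 55.3560.
The Pigouvian subsidy equals MEB at Q*: 12.639 + 0.660×55.3560 = 49.1740.

subsidy = 49.174 per unit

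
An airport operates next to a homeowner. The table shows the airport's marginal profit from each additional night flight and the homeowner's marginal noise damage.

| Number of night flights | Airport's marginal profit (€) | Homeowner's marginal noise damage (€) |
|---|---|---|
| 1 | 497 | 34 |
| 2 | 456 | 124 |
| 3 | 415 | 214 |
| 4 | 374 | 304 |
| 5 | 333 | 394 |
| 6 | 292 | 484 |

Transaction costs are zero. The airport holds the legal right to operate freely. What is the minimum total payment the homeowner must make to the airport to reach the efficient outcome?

€625

Left alone the airport would choose level 6 (marginal profit stays positive).
Efficient level: k* = 4 (marginal profit ≥ marginal noise damage through 4).
The homeowner must at least cover the airport's forgone profit from cutting 6→4: 333 + 292 = 625.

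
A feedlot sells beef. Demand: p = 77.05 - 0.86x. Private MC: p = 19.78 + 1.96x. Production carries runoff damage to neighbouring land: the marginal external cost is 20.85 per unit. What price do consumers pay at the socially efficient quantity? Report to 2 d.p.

Social marginal cost = private MC + MEC = 40.63 + 1.96x.
Set SMC = demand: 40.63 + 1.96x = 77.05 - 0.86x → x* = 12.9149.
Consumer price on the demand curve at x*: 77.05 − 0.86×12.9149 = 65.9432.

P = 65.94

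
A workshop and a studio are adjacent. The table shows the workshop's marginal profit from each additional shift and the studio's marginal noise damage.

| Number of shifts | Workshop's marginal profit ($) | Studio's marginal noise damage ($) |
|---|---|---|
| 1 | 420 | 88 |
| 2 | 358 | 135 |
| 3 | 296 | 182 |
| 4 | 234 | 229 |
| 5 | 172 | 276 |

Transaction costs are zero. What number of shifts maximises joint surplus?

4

Bargaining reaches the level where marginal profit last exceeds marginal noise damage.
That holds through level 4 (234 ≥ 229) but not at 5 (172 < 276).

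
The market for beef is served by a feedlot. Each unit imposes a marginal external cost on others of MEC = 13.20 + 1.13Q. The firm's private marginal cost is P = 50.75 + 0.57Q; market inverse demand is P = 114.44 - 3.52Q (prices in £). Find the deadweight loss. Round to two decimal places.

DWL = £90.85

Market equilibrium (private): 50.75 + 0.57Q = 114.44 - 3.52Q → Q_m = 15.5721.
Social marginal cost = private MC + MEC = 63.95 + 1.70Q.
Set SMC = demand: 63.95 + 1.70Q = 114.44 - 3.52Q → Q* = 9.6724.
The loss is the area between SMC and demand from Q* to Q_m; with linear curves that's a triangle of height MEC(Q_m).
DWL = ½ × 5.8997 × 30.7965 = 90.8451.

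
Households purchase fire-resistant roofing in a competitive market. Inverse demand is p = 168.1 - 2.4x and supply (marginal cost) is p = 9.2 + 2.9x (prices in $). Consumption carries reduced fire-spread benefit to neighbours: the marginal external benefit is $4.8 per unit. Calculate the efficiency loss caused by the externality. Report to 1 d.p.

DWL = $2.2

Market equilibrium (private): 9.2 + 2.9x = 168.1 - 2.4x → x_m = 29.9811.
Social marginal benefit = demand + MEB = 172.9 - 2.4x.
Set SMB = MC: 172.9 - 2.4x = 9.2 + 2.9x → x* = 30.8868.
The welfare-loss triangle has base |x_m − x*| and height MEB(x_m) (the vertical gap between SMB and MC is zero at x* and MEB at x_m).
DWL = ½ × 0.9057 × 4.8000 = 2.1737.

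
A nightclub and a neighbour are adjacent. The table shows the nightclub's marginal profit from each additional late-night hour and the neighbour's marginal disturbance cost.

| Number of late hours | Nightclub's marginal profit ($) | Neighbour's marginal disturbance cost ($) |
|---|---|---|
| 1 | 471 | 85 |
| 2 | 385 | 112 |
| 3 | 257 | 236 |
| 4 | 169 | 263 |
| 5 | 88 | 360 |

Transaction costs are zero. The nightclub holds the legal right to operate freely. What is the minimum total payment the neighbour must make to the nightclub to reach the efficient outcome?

$257

Left alone the nightclub would choose level 5 (marginal profit stays positive).
Efficient level: k* = 3 (marginal profit ≥ marginal disturbance cost through 3).
The neighbour must at least cover the nightclub's forgone profit from cutting 5→3: 169 + 88 = 257.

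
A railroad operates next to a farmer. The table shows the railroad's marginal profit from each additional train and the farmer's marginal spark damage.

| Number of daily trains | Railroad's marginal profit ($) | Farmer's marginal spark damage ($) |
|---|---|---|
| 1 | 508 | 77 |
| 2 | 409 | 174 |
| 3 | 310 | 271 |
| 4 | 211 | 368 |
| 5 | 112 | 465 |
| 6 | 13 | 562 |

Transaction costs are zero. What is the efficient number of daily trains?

Bargaining reaches the level where marginal profit last exceeds marginal spark damage.
That holds through level 3 (310 ≥ 271) but not at 4 (211 < 368).

3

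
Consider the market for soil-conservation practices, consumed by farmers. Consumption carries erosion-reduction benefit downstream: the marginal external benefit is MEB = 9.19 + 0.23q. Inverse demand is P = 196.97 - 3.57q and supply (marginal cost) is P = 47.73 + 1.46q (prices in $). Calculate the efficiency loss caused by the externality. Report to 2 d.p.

DWL = $26.71

Market equilibrium (private): 47.73 + 1.46q = 196.97 - 3.57q → q_m = 29.6700.
Social marginal benefit = demand + MEB = 206.16 - 3.34q.
Set SMB = MC: 206.16 - 3.34q = 47.73 + 1.46q → q* = 33.0063.
The welfare-loss triangle has base |q_m − q*| and height MEB(q_m) (the vertical gap between SMB and MC is zero at q* and MEB at q_m).
DWL = ½ × 3.3363 × 16.0141 = 26.7139.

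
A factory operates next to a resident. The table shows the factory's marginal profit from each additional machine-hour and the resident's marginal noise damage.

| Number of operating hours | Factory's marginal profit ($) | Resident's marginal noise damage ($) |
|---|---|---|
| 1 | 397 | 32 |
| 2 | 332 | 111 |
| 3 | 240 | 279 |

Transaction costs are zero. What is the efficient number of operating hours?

2

Bargaining reaches the level where marginal profit last exceeds marginal noise damage.
That holds through level 2 (332 ≥ 111) but not at 3 (240 < 279).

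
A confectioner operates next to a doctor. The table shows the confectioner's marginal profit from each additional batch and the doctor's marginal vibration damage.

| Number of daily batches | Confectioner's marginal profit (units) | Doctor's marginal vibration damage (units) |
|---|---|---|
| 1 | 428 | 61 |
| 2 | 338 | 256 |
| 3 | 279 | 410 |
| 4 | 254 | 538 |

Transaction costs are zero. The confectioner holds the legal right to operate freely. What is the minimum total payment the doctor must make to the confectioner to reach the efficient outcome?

533

Left alone the confectioner would choose level 4 (marginal profit stays positive).
Efficient level: k* = 2 (marginal profit ≥ marginal vibration damage through 2).
The doctor must at least cover the confectioner's forgone profit from cutting 4→2: 279 + 254 = 533.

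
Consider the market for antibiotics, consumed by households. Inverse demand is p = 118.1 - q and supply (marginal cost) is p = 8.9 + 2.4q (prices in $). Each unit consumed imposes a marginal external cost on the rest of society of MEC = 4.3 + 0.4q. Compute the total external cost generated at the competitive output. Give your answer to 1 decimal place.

$344.4

Market equilibrium (private): 8.9 + 2.4q = 118.1 - q → q_m = 32.1176.
Total external cost = ∫₀^{q_m} (4.3 + 0.4q) dq = 4.3×32.1176 + ½×0.4×32.1176² = 344.4137.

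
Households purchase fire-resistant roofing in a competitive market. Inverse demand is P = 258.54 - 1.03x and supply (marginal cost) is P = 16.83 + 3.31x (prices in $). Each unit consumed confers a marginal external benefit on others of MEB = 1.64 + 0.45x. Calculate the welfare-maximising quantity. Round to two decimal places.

Social marginal benefit = demand + MEB = 260.18 - 0.58x.
Set SMB = MC: 260.18 - 0.58x = 16.83 + 3.31x → x* = 62.5578.

x* = 62.56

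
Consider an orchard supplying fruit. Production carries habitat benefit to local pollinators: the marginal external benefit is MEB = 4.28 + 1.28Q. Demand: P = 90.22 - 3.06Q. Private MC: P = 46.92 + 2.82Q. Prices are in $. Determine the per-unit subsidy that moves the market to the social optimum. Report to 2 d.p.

Social marginal cost = private MC − MEB = 42.64 + 1.54Q.
Set SMC = demand: 42.64 + 1.54Q = 90.22 - 3.06Q → Q* = 10.3435.
The Pigouvian subsidy equals MEB at Q*: 4.28 + 1.28×10.3435 = 17.5197.

subsidy = $17.52 per unit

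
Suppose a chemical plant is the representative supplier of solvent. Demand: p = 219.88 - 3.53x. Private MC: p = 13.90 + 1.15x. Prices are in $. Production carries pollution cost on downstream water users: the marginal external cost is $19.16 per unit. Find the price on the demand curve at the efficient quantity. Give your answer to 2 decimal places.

P = $78.97

Social marginal cost = private MC + MEC = 33.06 + 1.15x.
Set SMC = demand: 33.06 + 1.15x = 219.88 - 3.53x → x* = 39.9188.
Consumer price on the demand curve at x*: 219.88 − 3.53×39.9188 = 78.9666.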